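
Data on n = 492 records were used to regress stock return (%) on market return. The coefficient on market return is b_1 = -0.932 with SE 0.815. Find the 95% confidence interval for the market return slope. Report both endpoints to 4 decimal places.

(-2.5333, 0.6693)

df = n − 2 = 492 − 2 = 490.
t* = t_{0.025, 490} = 1.964817.
Margin = t* × SE = 1.964817 × 0.815 = 1.601326.
CI: -0.932 ± 1.601326 → (-2.5333, 0.6693).
With 95% confidence, each one-unit increase in market return is associated with a change of between -2.5333 and 0.6693 % in stock return.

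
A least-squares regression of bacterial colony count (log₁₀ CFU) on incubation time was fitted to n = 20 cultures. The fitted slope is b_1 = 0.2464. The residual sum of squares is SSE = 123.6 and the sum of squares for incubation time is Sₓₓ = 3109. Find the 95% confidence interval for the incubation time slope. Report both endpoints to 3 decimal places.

(0.148, 0.345)

MSE = SSE/(n − 2) = 123.6/18 = 6.86667.
SE(b_1) = √(MSE/Sₓₓ) = √(6.86667/3109) = 0.0469962.
df = n − 2 = 18.
t* = t_{0.025, 18} = 2.100922.
Margin = t* × SE = 2.100922 × 0.0469962 = 0.09874.
CI: 0.2464 ± 0.09874 → (0.148, 0.345).
With 95% confidence, each one-unit increase in incubation time is associated with a change of between 0.148 and 0.345 log₁₀ CFU in bacterial colony count.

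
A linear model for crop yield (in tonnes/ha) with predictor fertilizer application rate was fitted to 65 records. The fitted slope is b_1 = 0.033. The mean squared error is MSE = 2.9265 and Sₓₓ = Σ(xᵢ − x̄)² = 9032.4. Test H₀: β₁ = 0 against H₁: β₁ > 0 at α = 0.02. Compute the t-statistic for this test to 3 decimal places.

t = 1.833

SE(b_1) = √(MSE/Sₓₓ) = √(2.9265/9032.4) = 0.018.
t = 0.033 / 0.018 = 1.833.
df = n − 2 = 63.
One-sided p ≈ 0.0357, which is ≥ 0.02, so fail to reject H₀.
The data do not give significant evidence that the true slope on fertilizer application rate is positive.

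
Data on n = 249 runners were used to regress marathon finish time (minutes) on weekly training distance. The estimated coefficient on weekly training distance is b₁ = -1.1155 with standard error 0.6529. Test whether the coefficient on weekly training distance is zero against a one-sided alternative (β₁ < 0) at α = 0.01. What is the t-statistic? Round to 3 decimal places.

t = -1.709

H₀: β₁ = 0 vs H₁: β₁ < 0.
t = (b₁ − β₁⁰)/SE = -1.1155 / 0.6529 = -1.709.
df = n − 2 = 249 − 2 = 247.
One-sided p ≈ 0.0444, which is ≥ 0.01, so fail to reject H₀.
The data do not give significant evidence that the true slope on weekly training distance is negative.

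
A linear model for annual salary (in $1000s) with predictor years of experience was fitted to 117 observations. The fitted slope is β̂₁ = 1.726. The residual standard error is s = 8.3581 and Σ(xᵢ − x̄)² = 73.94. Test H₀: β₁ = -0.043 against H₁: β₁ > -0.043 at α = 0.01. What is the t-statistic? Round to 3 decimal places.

SE(β̂₁) = s/√Sₓₓ = 8.3581/√73.94 = 0.972004.
t = (1.726 − (-0.043)) / 0.972004 = 1.820.
df = n − 2 = 115.
One-sided p ≈ 0.0357, which is ≥ 0.01, so fail to reject H₀.
The data do not give significant evidence that the true slope on years of experience exceeds -0.043 $1000s per unit.

t = 1.820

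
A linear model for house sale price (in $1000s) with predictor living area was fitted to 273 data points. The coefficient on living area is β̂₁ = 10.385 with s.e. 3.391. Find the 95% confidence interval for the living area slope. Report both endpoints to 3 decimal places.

(3.709, 17.061)

df = n − 2 = 273 − 2 = 271.
t* = t_{0.025, 271} = 1.968756.
Margin = t* × SE = 1.968756 × 3.391 = 6.67605.
CI: 10.385 ± 6.67605 → (3.709, 17.061).
With 95% confidence, each one-unit increase in living area is associated with a change of between 3.709 and 17.061 $1000s in house sale price.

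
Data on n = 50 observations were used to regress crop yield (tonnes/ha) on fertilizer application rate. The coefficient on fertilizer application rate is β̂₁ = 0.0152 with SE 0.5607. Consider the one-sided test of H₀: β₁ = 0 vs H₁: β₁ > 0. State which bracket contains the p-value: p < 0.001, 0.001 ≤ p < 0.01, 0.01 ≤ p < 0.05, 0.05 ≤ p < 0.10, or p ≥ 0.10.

p ≥ 0.10

t = 0.0152 / 0.5607 = 0.027.
df = n − 2 = 50 − 2 = 48.
One-sided p = P(T_{48} > t) ≈ 0.4892.
So p ≥ 0.10.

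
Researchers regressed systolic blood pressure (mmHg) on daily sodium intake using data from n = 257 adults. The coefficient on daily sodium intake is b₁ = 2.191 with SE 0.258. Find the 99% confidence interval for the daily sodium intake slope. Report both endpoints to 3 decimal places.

df = n − 2 = 257 − 2 = 255.
t* = t_{0.005, 255} = 2.595246.
Margin = t* × SE = 2.595246 × 0.258 = 0.66957.
CI: 2.191 ± 0.66957 → (1.521, 2.861).
With 99% confidence, each one-unit increase in daily sodium intake is associated with a change of between 1.521 and 2.861 mmHg in systolic blood pressure.

(1.521, 2.861)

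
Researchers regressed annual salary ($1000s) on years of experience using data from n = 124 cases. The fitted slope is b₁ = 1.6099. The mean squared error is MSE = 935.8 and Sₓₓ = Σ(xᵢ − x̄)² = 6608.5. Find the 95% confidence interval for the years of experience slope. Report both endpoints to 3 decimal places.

(0.865, 2.355)

SE(b₁) = √(MSE/Sₓₓ) = √(935.8/6608.5) = 0.376305.
df = n − 2 = 122.
t* = t_{0.025, 122} = 1.9796.
Margin = t* × SE = 1.9796 × 0.376305 = 0.74493.
CI: 1.6099 ± 0.74493 → (0.865, 2.355).
With 95% confidence, each one-unit increase in years of experience is associated with a change of between 0.865 and 2.355 $1000s in annual salary.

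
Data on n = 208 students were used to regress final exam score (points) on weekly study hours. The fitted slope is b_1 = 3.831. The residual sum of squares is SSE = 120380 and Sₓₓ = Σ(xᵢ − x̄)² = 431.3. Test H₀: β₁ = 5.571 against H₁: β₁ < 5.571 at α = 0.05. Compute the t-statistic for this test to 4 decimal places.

MSE = SSE/(n − 2) = 120380/206 = 584.369.
SE(b_1) = √(MSE/Sₓₓ) = √(584.369/431.3) = 1.164.
t = (3.831 − 5.571) / 1.164 = -1.4948.
df = n − 2 = 206.
One-sided p ≈ 0.0682, which is ≥ 0.05, so fail to reject H₀.
The data do not give significant evidence that the true slope on weekly study hours is below 5.571 points per unit.

t = -1.4948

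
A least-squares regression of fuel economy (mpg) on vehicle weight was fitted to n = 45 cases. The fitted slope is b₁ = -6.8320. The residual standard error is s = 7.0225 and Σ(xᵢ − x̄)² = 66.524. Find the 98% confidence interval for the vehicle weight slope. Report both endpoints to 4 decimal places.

SE(b₁) = s/√Sₓₓ = 7.0225/√66.524 = 0.860999.
df = n − 2 = 43.
t* = t_{0.01, 43} = 2.41625.
Margin = t* × SE = 2.41625 × 0.860999 = 2.080389.
CI: -6.8320 ± 2.080389 → (-8.9124, -4.7516).
With 98% confidence, each one-unit increase in vehicle weight is associated with a change of between -8.9124 and -4.7516 mpg in fuel economy.

(-8.9124, -4.7516)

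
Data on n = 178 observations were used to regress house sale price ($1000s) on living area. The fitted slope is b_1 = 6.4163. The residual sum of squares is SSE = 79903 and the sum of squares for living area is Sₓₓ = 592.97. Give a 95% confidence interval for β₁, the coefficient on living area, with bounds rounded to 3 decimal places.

(4.689, 8.143)

MSE = SSE/(n − 2) = 79903/176 = 453.994.
SE(b_1) = √(MSE/Sₓₓ) = √(453.994/592.97) = 0.875002.
df = n − 2 = 176.
t* = t_{0.025, 176} = 1.973534.
Margin = t* × SE = 1.973534 × 0.875002 = 1.72685.
CI: 6.4163 ± 1.72685 → (4.689, 8.143).
With 95% confidence, each one-unit increase in living area is associated with a change of between 4.689 and 8.143 $1000s in house sale price.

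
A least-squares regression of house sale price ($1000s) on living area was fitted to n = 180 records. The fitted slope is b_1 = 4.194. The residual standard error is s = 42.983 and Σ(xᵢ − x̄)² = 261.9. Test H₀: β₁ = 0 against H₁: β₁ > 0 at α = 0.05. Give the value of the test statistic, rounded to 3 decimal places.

t = 1.579

SE(b_1) = s/√Sₓₓ = 42.983/√261.9 = 2.65601.
t = 4.194 / 2.65601 = 1.579.
df = n − 2 = 178.
One-sided p ≈ 0.0580, which is ≥ 0.05, so fail to reject H₀.
The data do not give significant evidence that the true slope on living area is positive.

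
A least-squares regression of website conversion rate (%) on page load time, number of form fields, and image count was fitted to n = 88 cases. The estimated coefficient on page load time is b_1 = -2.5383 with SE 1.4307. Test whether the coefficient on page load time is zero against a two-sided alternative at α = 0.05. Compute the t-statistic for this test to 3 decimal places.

t = -1.774

H₀: β₁ = 0 vs H₁: β₁ ≠ 0.
t = (b_1 − β₁⁰)/SE = -2.5383 / 1.4307 = -1.774.
df = n − k − 1 = 88 − 3 − 1 = 84.
Two-sided p ≈ 0.0797, which is ≥ 0.05, so fail to reject H₀.
The data do not give significant evidence of an association between page load time and website conversion rate, after adjusting for the other predictors.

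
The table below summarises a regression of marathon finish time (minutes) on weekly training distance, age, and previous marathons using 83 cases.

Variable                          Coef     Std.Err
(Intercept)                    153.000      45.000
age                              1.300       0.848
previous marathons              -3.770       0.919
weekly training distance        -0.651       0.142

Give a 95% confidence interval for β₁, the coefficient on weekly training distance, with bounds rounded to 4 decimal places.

(-0.9336, -0.3684)

Read off: b = -0.651, SE = 0.142 for weekly training distance.
df = n − k − 1 = 83 − 3 − 1 = 79.
t* = t_{0.025, 79} = 1.99045.
Margin = t* × SE = 1.99045 × 0.142 = 0.282644.
CI: -0.651 ± 0.282644 → (-0.9336, -0.3684).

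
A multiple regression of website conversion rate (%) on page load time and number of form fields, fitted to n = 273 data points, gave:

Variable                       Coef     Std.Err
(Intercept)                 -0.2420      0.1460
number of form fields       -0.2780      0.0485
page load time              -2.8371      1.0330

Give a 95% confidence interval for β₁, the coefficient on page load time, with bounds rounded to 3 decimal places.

(-4.871, -0.803)

Read off: b = -2.8371, SE = 1.0330 for page load time.
df = n − k − 1 = 273 − 2 − 1 = 270.
t* = t_{0.025, 270} = 1.968789.
Margin = t* × SE = 1.968789 × 1.0330 = 2.03376.
CI: -2.8371 ± 2.03376 → (-4.871, -0.803).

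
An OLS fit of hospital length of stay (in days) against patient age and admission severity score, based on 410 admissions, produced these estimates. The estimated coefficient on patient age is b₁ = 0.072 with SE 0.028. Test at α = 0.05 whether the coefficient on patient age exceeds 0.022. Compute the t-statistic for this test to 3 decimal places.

H₀: β₁ = 0.022 vs H₁: β₁ > 0.022.
t = (b₁ − β₁⁰)/SE = (0.072 − 0.022) / 0.028 = 1.786.
df = n − k − 1 = 410 − 2 − 1 = 407.
One-sided p ≈ 0.0374, which is < 0.05, so reject H₀.
There is evidence that the true slope on patient age exceeds 0.022 days per unit, holding the other predictors fixed.

t = 1.786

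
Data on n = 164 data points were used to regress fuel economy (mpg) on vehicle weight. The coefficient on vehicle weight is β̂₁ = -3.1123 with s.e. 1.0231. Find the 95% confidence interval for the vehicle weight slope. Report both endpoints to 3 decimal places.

df = n − 2 = 164 − 2 = 162.
t* = t_{0.025, 162} = 1.974716.
Margin = t* × SE = 1.974716 × 1.0231 = 2.02033.
CI: -3.1123 ± 2.02033 → (-5.133, -1.092).
With 95% confidence, each one-unit increase in vehicle weight is associated with a change of between -5.133 and -1.092 mpg in fuel economy.

(-5.133, -1.092)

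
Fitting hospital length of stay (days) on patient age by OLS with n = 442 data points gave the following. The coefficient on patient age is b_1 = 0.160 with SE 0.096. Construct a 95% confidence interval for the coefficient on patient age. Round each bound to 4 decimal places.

(-0.0287, 0.3487)

df = n − 2 = 442 − 2 = 440.
t* = t_{0.025, 440} = 1.96537.
Margin = t* × SE = 1.96537 × 0.096 = 0.188676.
CI: 0.160 ± 0.188676 → (-0.0287, 0.3487).
With 95% confidence, each one-unit increase in patient age is associated with a change of between -0.0287 and 0.3487 days in hospital length of stay.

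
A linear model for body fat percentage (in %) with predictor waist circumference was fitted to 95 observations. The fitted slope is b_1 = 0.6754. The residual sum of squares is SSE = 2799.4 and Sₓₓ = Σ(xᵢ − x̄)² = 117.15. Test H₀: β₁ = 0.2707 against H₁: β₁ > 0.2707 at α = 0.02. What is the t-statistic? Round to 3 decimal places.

t = 0.798

MSE = SSE/(n − 2) = 2799.4/93 = 30.1011.
SE(b_1) = √(MSE/Sₓₓ) = √(30.1011/117.15) = 0.506897.
t = (0.6754 − 0.2707) / 0.506897 = 0.798.
df = n − 2 = 93.
One-sided p ≈ 0.2133, which is ≥ 0.02, so fail to reject H₀.
The data do not give significant evidence that the true slope on waist circumference exceeds 0.2707 % per unit.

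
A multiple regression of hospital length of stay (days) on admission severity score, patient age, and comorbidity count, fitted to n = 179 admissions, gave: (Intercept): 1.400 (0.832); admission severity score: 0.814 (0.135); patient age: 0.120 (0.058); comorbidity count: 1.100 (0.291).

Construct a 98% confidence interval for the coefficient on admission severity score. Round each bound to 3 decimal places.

(0.497, 1.131)

Read off: b = 0.814, SE = 0.135 for admission severity score.
df = n − k − 1 = 179 − 3 − 1 = 175.
t* = t_{0.01, 175} = 2.347845.
Margin = t* × SE = 2.347845 × 0.135 = 0.31696.
CI: 0.814 ± 0.31696 → (0.497, 1.131).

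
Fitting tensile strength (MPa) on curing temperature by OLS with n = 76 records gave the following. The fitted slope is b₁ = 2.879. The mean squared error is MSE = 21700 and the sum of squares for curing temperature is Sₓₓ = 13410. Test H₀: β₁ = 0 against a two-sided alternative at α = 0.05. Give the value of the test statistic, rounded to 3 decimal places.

t = 2.263

SE(b₁) = √(MSE/Sₓₓ) = √(21700/13410) = 1.27208.
t = 2.879 / 1.27208 = 2.263.
df = n − 2 = 74.
Two-sided p ≈ 0.0266, which is < 0.05, so reject H₀.
There is evidence that curing temperature is associated with tensile strength.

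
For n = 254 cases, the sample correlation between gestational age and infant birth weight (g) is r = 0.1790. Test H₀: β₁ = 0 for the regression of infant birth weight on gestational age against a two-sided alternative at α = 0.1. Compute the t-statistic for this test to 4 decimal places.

t = 2.8882

t = r·√(n − 2)/√(1 − r²) = 0.1790·√252/√0.967959 = 2.8882.
df = n − 2 = 252.
Two-sided p ≈ 0.0042, which is < 0.1, so reject H₀.
There is evidence of a linear association between gestational age and infant birth weight.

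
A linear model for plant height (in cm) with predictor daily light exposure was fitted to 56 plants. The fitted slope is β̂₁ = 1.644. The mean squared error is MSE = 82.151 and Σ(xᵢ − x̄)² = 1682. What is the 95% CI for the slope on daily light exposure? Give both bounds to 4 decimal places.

(1.2009, 2.0871)

SE(β̂₁) = √(MSE/Sₓₓ) = √(82.151/1682) = 0.221001.
df = n − 2 = 54.
t* = t_{0.025, 54} = 2.004879.
Margin = t* × SE = 2.004879 × 0.221001 = 0.443080.
CI: 1.644 ± 0.443080 → (1.2009, 2.0871).
With 95% confidence, each one-unit increase in daily light exposure is associated with a change of between 1.2009 and 2.0871 cm in plant height.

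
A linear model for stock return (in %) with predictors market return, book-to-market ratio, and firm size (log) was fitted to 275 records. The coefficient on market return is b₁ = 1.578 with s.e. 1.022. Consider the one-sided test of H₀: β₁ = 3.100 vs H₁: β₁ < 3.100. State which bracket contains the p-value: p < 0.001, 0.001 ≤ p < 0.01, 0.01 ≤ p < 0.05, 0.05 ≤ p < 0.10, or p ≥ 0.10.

0.05 ≤ p < 0.10

t = (1.578 − 3.100) / 1.022 = -1.489.
df = n − k − 1 = 275 − 3 − 1 = 271.
One-sided p = P(T_{271} < t) ≈ 0.0688.
So 0.05 ≤ p < 0.10.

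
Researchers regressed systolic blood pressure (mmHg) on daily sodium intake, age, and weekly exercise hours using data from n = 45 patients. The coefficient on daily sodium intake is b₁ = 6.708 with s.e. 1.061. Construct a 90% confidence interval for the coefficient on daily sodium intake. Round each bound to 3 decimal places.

(4.922, 8.494)

df = n − k − 1 = 45 − 3 − 1 = 41.
t* = t_{0.05, 41} = 1.682878.
Margin = t* × SE = 1.682878 × 1.061 = 1.78553.
CI: 6.708 ± 1.78553 → (4.922, 8.494).
With 90% confidence, each one-unit increase in daily sodium intake is associated with a change of between 4.922 and 8.494 mmHg in systolic blood pressure, holding the other predictors fixed.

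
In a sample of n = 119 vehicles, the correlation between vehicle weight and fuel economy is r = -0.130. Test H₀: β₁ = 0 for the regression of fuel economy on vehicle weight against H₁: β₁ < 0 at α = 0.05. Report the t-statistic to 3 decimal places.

t = r·√(n − 2)/√(1 − r²) = -0.130·√117/√0.9831 = -1.418.
df = n − 2 = 117.
One-sided p ≈ 0.0794, which is ≥ 0.05, so fail to reject H₀.
The data do not give significant evidence of a linear association between vehicle weight and fuel economy.

t = -1.418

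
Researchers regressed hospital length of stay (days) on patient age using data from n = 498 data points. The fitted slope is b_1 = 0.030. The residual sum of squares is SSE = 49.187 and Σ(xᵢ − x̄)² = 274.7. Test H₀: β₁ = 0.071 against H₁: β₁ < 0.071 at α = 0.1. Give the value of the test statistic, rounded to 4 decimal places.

MSE = SSE/(n − 2) = 49.187/496 = 0.0991673.
SE(b_1) = √(MSE/Sₓₓ) = √(0.0991673/274.7) = 0.0190001.
t = (0.030 − 0.071) / 0.0190001 = -2.1579.
df = n − 2 = 496.
One-sided p ≈ 0.0157, which is < 0.1, so reject H₀.
There is evidence that the true slope on patient age is below 0.071 days per unit.

t = -2.1579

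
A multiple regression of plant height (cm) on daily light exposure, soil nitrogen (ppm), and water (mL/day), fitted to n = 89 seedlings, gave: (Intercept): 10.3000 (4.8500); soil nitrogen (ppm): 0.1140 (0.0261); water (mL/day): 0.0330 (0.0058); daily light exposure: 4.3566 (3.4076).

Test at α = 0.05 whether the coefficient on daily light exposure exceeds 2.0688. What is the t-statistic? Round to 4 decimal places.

Read off: b = 4.3566, SE = 3.4076 for daily light exposure.
H₀: β₁ = 2.0688 vs H₁: β₁ > 2.0688.
t = (4.3566 − 2.0688) / 3.4076 = 0.6714.
df = n − k − 1 = 89 − 3 − 1 = 85.
One-sided p ≈ 0.2519, which is ≥ 0.05, so fail to reject H₀.
The data do not give significant evidence that the true slope on daily light exposure exceeds 2.0688 cm per unit, holding the other predictors fixed.

t = 0.6714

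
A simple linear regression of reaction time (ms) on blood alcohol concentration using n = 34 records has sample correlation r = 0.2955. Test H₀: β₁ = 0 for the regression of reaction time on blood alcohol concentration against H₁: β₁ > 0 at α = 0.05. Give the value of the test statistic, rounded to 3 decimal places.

t = r·√(n − 2)/√(1 − r²) = 0.2955·√32/√0.91268 = 1.750.
df = n − 2 = 32.
One-sided p ≈ 0.0449, which is < 0.05, so reject H₀.
There is evidence of a linear association between blood alcohol concentration and reaction time.

t = 1.750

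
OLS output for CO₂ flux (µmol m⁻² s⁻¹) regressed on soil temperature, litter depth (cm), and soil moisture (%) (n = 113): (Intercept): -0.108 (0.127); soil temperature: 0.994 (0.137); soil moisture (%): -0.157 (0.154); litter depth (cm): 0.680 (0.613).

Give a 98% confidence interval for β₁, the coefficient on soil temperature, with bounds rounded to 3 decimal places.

(0.671, 1.317)

Read off: b = 0.994, SE = 0.137 for soil temperature.
df = n − k − 1 = 113 − 3 − 1 = 109.
t* = t_{0.01, 109} = 2.361046.
Margin = t* × SE = 2.361046 × 0.137 = 0.32346.
CI: 0.994 ± 0.32346 → (0.671, 1.317).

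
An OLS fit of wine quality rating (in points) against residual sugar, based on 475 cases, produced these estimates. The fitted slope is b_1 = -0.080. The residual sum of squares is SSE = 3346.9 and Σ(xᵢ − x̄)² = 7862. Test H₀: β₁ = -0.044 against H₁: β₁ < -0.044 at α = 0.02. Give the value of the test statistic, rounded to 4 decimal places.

MSE = SSE/(n − 2) = 3346.9/473 = 7.0759.
SE(b_1) = √(MSE/Sₓₓ) = √(7.0759/7862) = 0.0300002.
t = (-0.080 − (-0.044)) / 0.0300002 = -1.2000.
df = n − 2 = 473.
One-sided p ≈ 0.1154, which is ≥ 0.02, so fail to reject H₀.
The data do not give significant evidence that the true slope on residual sugar is below -0.044 points per unit.

t = -1.2000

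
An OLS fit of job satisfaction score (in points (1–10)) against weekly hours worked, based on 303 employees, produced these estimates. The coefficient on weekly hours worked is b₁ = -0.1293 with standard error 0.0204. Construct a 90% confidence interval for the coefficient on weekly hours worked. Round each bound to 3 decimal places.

(-0.163, -0.096)

df = n − 2 = 303 − 2 = 301.
t* = t_{0.05, 301} = 1.649932.
Margin = t* × SE = 1.649932 × 0.0204 = 0.03366.
CI: -0.1293 ± 0.03366 → (-0.163, -0.096).
With 90% confidence, each one-unit increase in weekly hours worked is associated with a change of between -0.163 and -0.096 points (1–10) in job satisfaction score.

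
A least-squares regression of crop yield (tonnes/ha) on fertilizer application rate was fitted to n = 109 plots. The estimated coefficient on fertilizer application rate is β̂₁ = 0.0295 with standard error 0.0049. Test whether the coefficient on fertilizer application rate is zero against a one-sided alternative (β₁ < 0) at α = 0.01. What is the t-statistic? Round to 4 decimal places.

H₀: β₁ = 0 vs H₁: β₁ < 0.
t = (β̂₁ − β₁⁰)/SE = 0.0295 / 0.0049 = 6.0204.
df = n − 2 = 109 − 2 = 107.
One-sided p ≈ 1.0000, which is ≥ 0.01, so fail to reject H₀.
The data do not give significant evidence that the true slope on fertilizer application rate is negative.

t = 6.0204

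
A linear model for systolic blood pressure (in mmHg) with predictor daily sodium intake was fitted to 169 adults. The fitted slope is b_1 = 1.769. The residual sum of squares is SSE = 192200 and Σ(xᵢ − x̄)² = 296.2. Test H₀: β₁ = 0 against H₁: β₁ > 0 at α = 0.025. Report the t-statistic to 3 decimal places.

MSE = SSE/(n − 2) = 192200/167 = 1150.9.
SE(b_1) = √(MSE/Sₓₓ) = √(1150.9/296.2) = 1.97118.
t = 1.769 / 1.97118 = 0.897.
df = n − 2 = 167.
One-sided p ≈ 0.1854, which is ≥ 0.025, so fail to reject H₀.
The data do not give significant evidence that the true slope on daily sodium intake is positive.

t = 0.897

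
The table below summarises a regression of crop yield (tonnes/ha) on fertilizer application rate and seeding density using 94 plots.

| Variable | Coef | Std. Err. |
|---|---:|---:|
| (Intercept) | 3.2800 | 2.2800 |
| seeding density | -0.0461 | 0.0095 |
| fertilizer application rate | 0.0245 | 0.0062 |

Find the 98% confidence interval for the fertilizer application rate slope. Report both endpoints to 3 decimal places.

Read off: b = 0.0245, SE = 0.0062 for fertilizer application rate.
df = n − k − 1 = 94 − 2 − 1 = 91.
t* = t_{0.01, 91} = 2.368026.
Margin = t* × SE = 2.368026 × 0.0062 = 0.01468.
CI: 0.0245 ± 0.01468 → (0.010, 0.039).

(0.010, 0.039)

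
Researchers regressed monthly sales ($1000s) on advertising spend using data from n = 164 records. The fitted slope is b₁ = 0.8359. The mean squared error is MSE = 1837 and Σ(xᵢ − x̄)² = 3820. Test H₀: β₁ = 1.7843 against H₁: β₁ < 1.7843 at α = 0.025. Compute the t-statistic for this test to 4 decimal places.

SE(b₁) = √(MSE/Sₓₓ) = √(1837/3820) = 0.693462.
t = (0.8359 − 1.7843) / 0.693462 = -1.3676.
df = n − 2 = 162.
One-sided p ≈ 0.0867, which is ≥ 0.025, so fail to reject H₀.
The data do not give significant evidence that the true slope on advertising spend is below 1.7843 $1000s per unit.

t = -1.3676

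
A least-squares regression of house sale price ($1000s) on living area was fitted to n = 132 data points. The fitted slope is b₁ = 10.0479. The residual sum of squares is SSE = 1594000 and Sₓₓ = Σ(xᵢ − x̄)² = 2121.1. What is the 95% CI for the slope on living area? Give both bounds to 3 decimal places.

MSE = SSE/(n − 2) = 1594000/130 = 12261.5.
SE(b₁) = √(MSE/Sₓₓ) = √(12261.5/2121.1) = 2.40432.
df = n − 2 = 130.
t* = t_{0.025, 130} = 1.97838.
Margin = t* × SE = 1.97838 × 2.40432 = 4.75666.
CI: 10.0479 ± 4.75666 → (5.291, 14.805).
With 95% confidence, each one-unit increase in living area is associated with a change of between 5.291 and 14.805 $1000s in house sale price.

(5.291, 14.805)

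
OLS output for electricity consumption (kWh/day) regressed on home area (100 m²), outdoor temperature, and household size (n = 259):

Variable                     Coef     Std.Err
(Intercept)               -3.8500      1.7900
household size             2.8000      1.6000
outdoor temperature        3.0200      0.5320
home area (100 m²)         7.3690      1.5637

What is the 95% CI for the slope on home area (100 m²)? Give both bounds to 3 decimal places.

Read off: b = 7.3690, SE = 1.5637 for home area (100 m²).
df = n − k − 1 = 259 − 3 − 1 = 255.
t* = t_{0.025, 255} = 1.969311.
Margin = t* × SE = 1.969311 × 1.5637 = 3.07941.
CI: 7.3690 ± 3.07941 → (4.290, 10.448).

(4.290, 10.448)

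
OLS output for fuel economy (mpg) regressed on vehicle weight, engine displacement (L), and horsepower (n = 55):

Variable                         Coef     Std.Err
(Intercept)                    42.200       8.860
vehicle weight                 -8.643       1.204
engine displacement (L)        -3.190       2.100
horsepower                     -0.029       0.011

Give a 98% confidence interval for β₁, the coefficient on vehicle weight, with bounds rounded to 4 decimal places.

Read off: b = -8.643, SE = 1.204 for vehicle weight.
df = n − k − 1 = 55 − 3 − 1 = 51.
t* = t_{0.01, 51} = 2.401718.
Margin = t* × SE = 2.401718 × 1.204 = 2.891668.
CI: -8.643 ± 2.891668 → (-11.5347, -5.7513).

(-11.5347, -5.7513)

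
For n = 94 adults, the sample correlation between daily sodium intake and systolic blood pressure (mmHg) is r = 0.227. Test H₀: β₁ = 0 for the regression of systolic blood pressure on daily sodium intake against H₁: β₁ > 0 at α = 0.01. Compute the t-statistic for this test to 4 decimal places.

t = 2.2357

t = r·√(n − 2)/√(1 − r²) = 0.227·√92/√0.948471 = 2.2357.
df = n − 2 = 92.
One-sided p ≈ 0.0139, which is ≥ 0.01, so fail to reject H₀.
The data do not give significant evidence of a linear association between daily sodium intake and systolic blood pressure.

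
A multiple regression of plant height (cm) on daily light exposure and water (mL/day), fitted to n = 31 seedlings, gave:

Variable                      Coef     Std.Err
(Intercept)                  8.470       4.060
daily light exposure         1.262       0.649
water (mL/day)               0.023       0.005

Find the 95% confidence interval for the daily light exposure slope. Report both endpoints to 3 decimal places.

(-0.067, 2.591)

Read off: b = 1.262, SE = 0.649 for daily light exposure.
df = n − k − 1 = 31 − 2 − 1 = 28.
t* = t_{0.025, 28} = 2.048407.
Margin = t* × SE = 2.048407 × 0.649 = 1.32942.
CI: 1.262 ± 1.32942 → (-0.067, 2.591).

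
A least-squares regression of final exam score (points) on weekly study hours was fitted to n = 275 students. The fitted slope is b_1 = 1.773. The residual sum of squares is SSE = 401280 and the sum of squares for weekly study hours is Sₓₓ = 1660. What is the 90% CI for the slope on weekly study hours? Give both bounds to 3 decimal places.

(0.220, 3.326)

MSE = SSE/(n − 2) = 401280/273 = 1469.89.
SE(b_1) = √(MSE/Sₓₓ) = √(1469.89/1660) = 0.940997.
df = n − 2 = 273.
t* = t_{0.05, 273} = 1.650454.
Margin = t* × SE = 1.650454 × 0.940997 = 1.55307.
CI: 1.773 ± 1.55307 → (0.220, 3.326).
With 90% confidence, each one-unit increase in weekly study hours is associated with a change of between 0.220 and 3.326 points in final exam score.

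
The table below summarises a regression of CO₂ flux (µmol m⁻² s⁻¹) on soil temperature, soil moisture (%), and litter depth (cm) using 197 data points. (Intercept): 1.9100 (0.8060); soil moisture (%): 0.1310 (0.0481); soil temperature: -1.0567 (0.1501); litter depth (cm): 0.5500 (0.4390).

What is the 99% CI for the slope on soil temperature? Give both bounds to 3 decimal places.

Read off: b = -1.0567, SE = 0.1501 for soil temperature.
df = n − k − 1 = 197 − 3 − 1 = 193.
t* = t_{0.005, 193} = 2.601543.
Margin = t* × SE = 2.601543 × 0.1501 = 0.39049.
CI: -1.0567 ± 0.39049 → (-1.447, -0.666).

(-1.447, -0.666)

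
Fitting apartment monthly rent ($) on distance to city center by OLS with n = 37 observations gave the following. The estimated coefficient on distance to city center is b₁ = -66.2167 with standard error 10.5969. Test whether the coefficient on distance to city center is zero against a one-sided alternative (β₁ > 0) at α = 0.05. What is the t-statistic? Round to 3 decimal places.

t = -6.249

H₀: β₁ = 0 vs H₁: β₁ > 0.
t = (b₁ − β₁⁰)/SE = -66.2167 / 10.5969 = -6.249.
df = n − 2 = 37 − 2 = 35.
One-sided p ≈ 1.0000, which is ≥ 0.05, so fail to reject H₀.
The data do not give significant evidence that the true slope on distance to city center is positive.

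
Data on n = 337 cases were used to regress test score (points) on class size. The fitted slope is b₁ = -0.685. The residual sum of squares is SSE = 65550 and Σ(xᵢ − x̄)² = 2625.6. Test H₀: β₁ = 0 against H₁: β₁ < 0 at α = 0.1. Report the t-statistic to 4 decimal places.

MSE = SSE/(n − 2) = 65550/335 = 195.672.
SE(b₁) = √(MSE/Sₓₓ) = √(195.672/2625.6) = 0.272992.
t = -0.685 / 0.272992 = -2.5092.
df = n − 2 = 335.
One-sided p ≈ 0.0063, which is < 0.1, so reject H₀.
There is evidence that the true slope on class size is negative.

t = -2.5092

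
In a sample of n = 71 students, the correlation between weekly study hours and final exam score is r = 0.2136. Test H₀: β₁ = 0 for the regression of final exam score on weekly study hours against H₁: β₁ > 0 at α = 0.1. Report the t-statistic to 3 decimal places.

t = r·√(n − 2)/√(1 − r²) = 0.2136·√69/√0.954375 = 1.816.
df = n − 2 = 69.
One-sided p ≈ 0.0368, which is < 0.1, so reject H₀.
There is evidence of a linear association between weekly study hours and final exam score.

t = 1.816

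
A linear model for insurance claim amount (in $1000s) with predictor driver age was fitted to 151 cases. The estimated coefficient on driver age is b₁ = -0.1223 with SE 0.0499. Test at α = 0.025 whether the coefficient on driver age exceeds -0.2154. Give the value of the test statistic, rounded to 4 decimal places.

t = 1.8657

H₀: β₁ = -0.2154 vs H₁: β₁ > -0.2154.
t = (b₁ − β₁⁰)/SE = (-0.1223 − (-0.2154)) / 0.0499 = 1.8657.
df = n − 2 = 151 − 2 = 149.
One-sided p ≈ 0.0320, which is ≥ 0.025, so fail to reject H₀.
The data do not give significant evidence that the true slope on driver age exceeds -0.2154 $1000s per unit.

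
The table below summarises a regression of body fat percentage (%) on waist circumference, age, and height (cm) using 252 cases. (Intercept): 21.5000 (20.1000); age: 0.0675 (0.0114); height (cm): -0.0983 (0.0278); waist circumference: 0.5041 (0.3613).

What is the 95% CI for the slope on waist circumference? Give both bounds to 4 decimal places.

Read off: b = 0.5041, SE = 0.3613 for waist circumference.
df = n − k − 1 = 252 − 3 − 1 = 248.
t* = t_{0.025, 248} = 1.969576.
Margin = t* × SE = 1.969576 × 0.3613 = 0.711608.
CI: 0.5041 ± 0.711608 → (-0.2075, 1.2157).

(-0.2075, 1.2157)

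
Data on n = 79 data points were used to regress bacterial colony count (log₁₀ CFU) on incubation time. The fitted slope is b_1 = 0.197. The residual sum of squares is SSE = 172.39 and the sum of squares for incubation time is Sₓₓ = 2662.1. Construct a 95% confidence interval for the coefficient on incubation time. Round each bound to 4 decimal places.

(0.1393, 0.2547)

MSE = SSE/(n − 2) = 172.39/77 = 2.23883.
SE(b_1) = √(MSE/Sₓₓ) = √(2.23883/2662.1) = 0.029.
df = n − 2 = 77.
t* = t_{0.025, 77} = 1.991254.
Margin = t* × SE = 1.991254 × 0.029 = 0.057746.
CI: 0.197 ± 0.057746 → (0.1393, 0.2547).
With 95% confidence, each one-unit increase in incubation time is associated with a change of between 0.1393 and 0.2547 log₁₀ CFU in bacterial colony count.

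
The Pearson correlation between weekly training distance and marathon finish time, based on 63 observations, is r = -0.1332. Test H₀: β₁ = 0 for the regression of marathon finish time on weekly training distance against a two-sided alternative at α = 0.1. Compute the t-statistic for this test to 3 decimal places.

t = r·√(n − 2)/√(1 − r²) = -0.1332·√61/√0.982258 = -1.050.
df = n − 2 = 61.
Two-sided p ≈ 0.2980, which is ≥ 0.1, so fail to reject H₀.
The data do not give significant evidence of a linear association between weekly training distance and marathon finish time.

t = -1.050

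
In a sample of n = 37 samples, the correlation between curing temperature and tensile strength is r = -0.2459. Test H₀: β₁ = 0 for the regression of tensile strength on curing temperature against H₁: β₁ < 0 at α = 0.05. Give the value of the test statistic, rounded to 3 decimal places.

t = -1.501

t = r·√(n − 2)/√(1 − r²) = -0.2459·√35/√0.939533 = -1.501.
df = n − 2 = 35.
One-sided p ≈ 0.0712, which is ≥ 0.05, so fail to reject H₀.
The data do not give significant evidence of a linear association between curing temperature and tensile strength.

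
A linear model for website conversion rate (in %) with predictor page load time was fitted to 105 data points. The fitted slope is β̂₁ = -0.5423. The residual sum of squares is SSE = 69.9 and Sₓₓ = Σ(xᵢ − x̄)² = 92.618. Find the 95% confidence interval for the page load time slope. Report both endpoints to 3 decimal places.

(-0.712, -0.373)

MSE = SSE/(n − 2) = 69.9/103 = 0.678641.
SE(β̂₁) = √(MSE/Sₓₓ) = √(0.678641/92.618) = 0.0855997.
df = n − 2 = 103.
t* = t_{0.025, 103} = 1.983264.
Margin = t* × SE = 1.983264 × 0.0855997 = 0.16977.
CI: -0.5423 ± 0.16977 → (-0.712, -0.373).
With 95% confidence, each one-unit increase in page load time is associated with a change of between -0.712 and -0.373 % in website conversion rate.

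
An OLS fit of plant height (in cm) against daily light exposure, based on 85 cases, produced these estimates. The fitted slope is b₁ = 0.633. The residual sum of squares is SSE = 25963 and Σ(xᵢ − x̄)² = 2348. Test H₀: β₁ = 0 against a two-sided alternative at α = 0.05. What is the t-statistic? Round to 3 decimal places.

MSE = SSE/(n − 2) = 25963/83 = 312.807.
SE(b₁) = √(MSE/Sₓₓ) = √(312.807/2348) = 0.364997.
t = 0.633 / 0.364997 = 1.734.
df = n − 2 = 83.
Two-sided p ≈ 0.0866, which is ≥ 0.05, so fail to reject H₀.
The data do not give significant evidence of an association between daily light exposure and plant height.

t = 1.734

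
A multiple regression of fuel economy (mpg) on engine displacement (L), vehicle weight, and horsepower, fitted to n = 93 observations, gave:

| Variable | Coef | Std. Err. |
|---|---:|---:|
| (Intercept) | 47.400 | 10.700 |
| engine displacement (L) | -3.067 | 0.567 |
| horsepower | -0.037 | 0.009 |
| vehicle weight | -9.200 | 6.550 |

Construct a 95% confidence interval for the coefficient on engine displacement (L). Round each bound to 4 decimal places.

(-4.1936, -1.9404)

Read off: b = -3.067, SE = 0.567 for engine displacement (L).
df = n − k − 1 = 93 − 3 − 1 = 89.
t* = t_{0.025, 89} = 1.986979.
Margin = t* × SE = 1.986979 × 0.567 = 1.126617.
CI: -3.067 ± 1.126617 → (-4.1936, -1.9404).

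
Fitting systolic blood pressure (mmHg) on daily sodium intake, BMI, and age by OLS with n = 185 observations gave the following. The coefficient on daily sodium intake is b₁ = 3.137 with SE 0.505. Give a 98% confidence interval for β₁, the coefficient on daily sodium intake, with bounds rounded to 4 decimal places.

(1.9517, 4.3223)

df = n − k − 1 = 185 − 3 − 1 = 181.
t* = t_{0.01, 181} = 2.347126.
Margin = t* × SE = 2.347126 × 0.505 = 1.185299.
CI: 3.137 ± 1.185299 → (1.9517, 4.3223).
With 98% confidence, each one-unit increase in daily sodium intake is associated with a change of between 1.9517 and 4.3223 mmHg in systolic blood pressure, holding the other predictors fixed.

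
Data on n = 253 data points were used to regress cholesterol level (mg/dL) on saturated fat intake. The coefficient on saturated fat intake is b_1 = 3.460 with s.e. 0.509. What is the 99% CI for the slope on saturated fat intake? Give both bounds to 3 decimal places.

df = n − 2 = 253 − 2 = 251.
t* = t_{0.005, 251} = 2.595558.
Margin = t* × SE = 2.595558 × 0.509 = 1.32114.
CI: 3.460 ± 1.32114 → (2.139, 4.781).
With 99% confidence, each one-unit increase in saturated fat intake is associated with a change of between 2.139 and 4.781 mg/dL in cholesterol level.

(2.139, 4.781)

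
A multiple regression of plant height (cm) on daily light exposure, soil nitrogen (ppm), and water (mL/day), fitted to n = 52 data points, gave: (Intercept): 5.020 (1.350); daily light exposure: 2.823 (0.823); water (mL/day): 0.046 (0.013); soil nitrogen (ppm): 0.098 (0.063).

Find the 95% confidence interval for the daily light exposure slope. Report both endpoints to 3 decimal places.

(1.168, 4.478)

Read off: b = 2.823, SE = 0.823 for daily light exposure.
df = n − k − 1 = 52 − 3 − 1 = 48.
t* = t_{0.025, 48} = 2.010635.
Margin = t* × SE = 2.010635 × 0.823 = 1.65475.
CI: 2.823 ± 1.65475 → (1.168, 4.478).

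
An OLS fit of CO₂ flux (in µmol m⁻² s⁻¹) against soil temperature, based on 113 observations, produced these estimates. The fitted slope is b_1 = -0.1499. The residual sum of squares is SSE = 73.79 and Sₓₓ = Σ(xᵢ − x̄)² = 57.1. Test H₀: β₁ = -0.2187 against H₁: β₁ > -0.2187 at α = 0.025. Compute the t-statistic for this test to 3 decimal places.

t = 0.638

MSE = SSE/(n − 2) = 73.79/111 = 0.664775.
SE(b_1) = √(MSE/Sₓₓ) = √(0.664775/57.1) = 0.107899.
t = (-0.1499 − (-0.2187)) / 0.107899 = 0.638.
df = n − 2 = 111.
One-sided p ≈ 0.2625, which is ≥ 0.025, so fail to reject H₀.
The data do not give significant evidence that the true slope on soil temperature exceeds -0.2187 µmol m⁻² s⁻¹ per unit.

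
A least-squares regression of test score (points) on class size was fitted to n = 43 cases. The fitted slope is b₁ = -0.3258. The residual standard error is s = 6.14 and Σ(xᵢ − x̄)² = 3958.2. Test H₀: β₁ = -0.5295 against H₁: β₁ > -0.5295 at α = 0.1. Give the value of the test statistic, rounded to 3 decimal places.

t = 2.087

SE(b₁) = s/√Sₓₓ = 6.14/√3958.2 = 0.0975932.
t = (-0.3258 − (-0.5295)) / 0.0975932 = 2.087.
df = n − 2 = 41.
One-sided p ≈ 0.0216, which is < 0.1, so reject H₀.
There is evidence that the true slope on class size exceeds -0.5295 points per unit.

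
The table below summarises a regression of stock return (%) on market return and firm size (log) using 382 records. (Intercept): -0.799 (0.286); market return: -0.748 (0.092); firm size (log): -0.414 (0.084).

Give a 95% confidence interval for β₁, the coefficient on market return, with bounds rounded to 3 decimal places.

(-0.929, -0.567)

Read off: b = -0.748, SE = 0.092 for market return.
df = n − k − 1 = 382 − 2 − 1 = 379.
t* = t_{0.025, 379} = 1.966243.
Margin = t* × SE = 1.966243 × 0.092 = 0.18089.
CI: -0.748 ± 0.18089 → (-0.929, -0.567).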